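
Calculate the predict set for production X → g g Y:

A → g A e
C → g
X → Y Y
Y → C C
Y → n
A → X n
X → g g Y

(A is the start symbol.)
PREDICT(X → g g Y) = (FIRST(RHS) \ {ε}) ∪ (FOLLOW(X) if ε ∈ FIRST(RHS), i.e. RHS ⇒* ε)
FIRST(g g Y) = { 'g' }
ε ∉ FIRST(g g Y), so FOLLOW(X) is not added.
PREDICT(X → g g Y) = { 'g' }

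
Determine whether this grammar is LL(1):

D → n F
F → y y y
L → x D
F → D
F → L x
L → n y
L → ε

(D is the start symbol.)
No. Predict set conflict for F: { 'n' }

A grammar is LL(1) if for each non-terminal N with multiple productions, the predict sets of those productions are pairwise disjoint, where PREDICT(N → α) = (FIRST(α) \ {ε}) ∪ (FOLLOW(N) if α ⇒* ε).

Relevant sets:
  FIRST(D) = { 'n' }
  FIRST(L) = { 'n', 'x', ε }
  FOLLOW(L) = { 'x' }

For F:
  PREDICT(F → y y y) = { 'y' }
  PREDICT(F → D) = { 'n' }
  PREDICT(F → L x) = { 'n', 'x' }
For L:
  PREDICT(L → x D) = { 'x' }
  PREDICT(L → n y) = { 'n' }
  PREDICT(L → ε) = { 'x' }
D has a single production, so nothing to check there.

Conflict found: Predict set conflict for F: { 'n' }
The grammar is NOT LL(1).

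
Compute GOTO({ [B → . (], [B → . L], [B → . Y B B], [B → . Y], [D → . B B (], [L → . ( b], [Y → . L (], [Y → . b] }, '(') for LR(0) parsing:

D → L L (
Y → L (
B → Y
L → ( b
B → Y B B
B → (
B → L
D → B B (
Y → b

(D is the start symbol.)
GOTO(I, '(') = CLOSURE({ [A → αX.β] : [A → α.Xβ] ∈ I, X = '(' })

Items with dot before '(', with the dot advanced:
  [B → . (] → [B → ( .]
  [L → . ( b] → [L → ( . b]
Closure adds nothing (no advanced item has the dot before a non-terminal).

GOTO = { [B → ( .], [L → ( . b] }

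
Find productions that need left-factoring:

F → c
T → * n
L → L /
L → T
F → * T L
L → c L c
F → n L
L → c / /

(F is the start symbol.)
Yes, L has productions with common prefix 'c'

Left-factoring is needed when two productions for the same non-terminal
share a common prefix on the right-hand side.

Productions for F:
  F → c
  F → * T L
  F → n L
Productions for L:
  L → L /
  L → T
  L → c L c
  L → c / /

Found common prefix 'c' in productions for L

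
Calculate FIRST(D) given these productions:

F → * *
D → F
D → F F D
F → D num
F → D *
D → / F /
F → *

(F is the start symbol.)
To compute FIRST(D), examine every production with D on the left-hand side, reading each right-hand side left to right until a non-nullable symbol is reached.

FIRST sets of the other non-terminals involved (by the same procedure, iterated to a fixed point):
  FIRST(F) = { '*', '/' }

From D → F:
  - F is a non-terminal: add FIRST(F) \ {ε} = { '*', '/' }
    F is not nullable, so stop
From D → F F D:
  - F is a non-terminal: add FIRST(F) \ {ε} = { '*', '/' }
    F is not nullable, so stop
From D → / F /:
  - '/' is a terminal: add '/' and stop

Collecting: FIRST(D) = { '*', '/' }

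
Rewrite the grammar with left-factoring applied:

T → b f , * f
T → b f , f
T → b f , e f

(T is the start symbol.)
T → b f , T'
T' → * f
T' → f
T' → e f

Left-factoring transforms A → αβ₁ | αβ₂ into A → αA' and A' → β₁ | β₂
(α is the longest common prefix among the alternatives). Repeat until
no nonterminal has two alternatives with a common prefix.

Round 1: T has alternatives sharing prefix 'b f ,'. Introduce T': T → b f , T'
  Add: T' → * f
  Add: T' → f
  Add: T' → e f

No remaining common prefixes — done.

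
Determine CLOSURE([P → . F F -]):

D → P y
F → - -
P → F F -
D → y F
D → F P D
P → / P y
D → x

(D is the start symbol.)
{ [F → . - -], [P → . F F -] }

To compute CLOSURE, for each item [A → α.Bβ] where B is a non-terminal, add [B → .γ] for all productions B → γ; repeat for the newly added items until nothing changes.

Start with: [P → . F F -]
  [P → . F F -] has the dot before F: add [F → . - -]
No further items can be added.

CLOSURE = { [F → . - -], [P → . F F -] }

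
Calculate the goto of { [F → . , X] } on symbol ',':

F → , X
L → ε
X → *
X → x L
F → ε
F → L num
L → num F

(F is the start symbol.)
{ [F → , . X], [X → . *], [X → . x L] }

GOTO(I, ',') = CLOSURE({ [A → αX.β] : [A → α.Xβ] ∈ I, X = ',' })

Items with dot before ',', with the dot advanced:
  [F → . , X] → [F → , . X]
Closure of the advanced items:
  [F → , . X] has the dot before X: add [X → . *], [X → . x L]

GOTO = { [F → , . X], [X → . *], [X → . x L] }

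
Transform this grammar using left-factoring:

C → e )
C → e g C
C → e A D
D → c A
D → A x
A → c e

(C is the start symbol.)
C → e C'
C' → )
C' → g C
C' → A D
D → c A
D → A x
A → c e

Left-factoring transforms A → αβ₁ | αβ₂ into A → αA' and A' → β₁ | β₂
(α is the longest common prefix among the alternatives). Repeat until
no nonterminal has two alternatives with a common prefix.

Round 1: C has alternatives sharing prefix 'e'. Introduce C': C → e C'
  Add: C' → )
  Add: C' → g C
  Add: C' → A D

No remaining common prefixes — done.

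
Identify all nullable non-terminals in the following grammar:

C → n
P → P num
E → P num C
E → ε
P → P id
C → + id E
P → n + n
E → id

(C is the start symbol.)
A non-terminal is nullable if it can derive ε (the empty string): either it has an ε-production, or it has a production whose right-hand side consists entirely of nullable non-terminals.

ε-productions: E → ε
So E is immediately nullable.
No further non-terminal can be added: every production for the remaining non-terminals contains a terminal or a non-nullable non-terminal.
Nullable = { 'E' }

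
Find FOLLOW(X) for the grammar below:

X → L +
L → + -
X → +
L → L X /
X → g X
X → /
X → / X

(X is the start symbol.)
To compute FOLLOW(X), find every occurrence of X on a right-hand side N → α X β: add FIRST(β) \ {ε}, and if β is empty or nullable also add FOLLOW(N). Iterate to a fixed point.

X is the start symbol, so $ ∈ FOLLOW(X).
In L → L X /: X is followed by '/', add FIRST('/') \ {ε} = { '/' }
In X → g X: X is at the end; this adds FOLLOW(X) to itself — nothing new
In X → / X: X is at the end; this adds FOLLOW(X) to itself — nothing new

Taking the union: FOLLOW(X) = { $, '/' }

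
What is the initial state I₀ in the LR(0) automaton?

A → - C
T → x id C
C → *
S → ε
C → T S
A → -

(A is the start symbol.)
First, augment the grammar with A' → A
I₀ = CLOSURE({ [A' → . A] }):
  [A' → . A] has the dot before A: add [A → . - C], [A → . -]
No further items can be added.

I₀ = { [A → . - C], [A → . -], [A' → . A] }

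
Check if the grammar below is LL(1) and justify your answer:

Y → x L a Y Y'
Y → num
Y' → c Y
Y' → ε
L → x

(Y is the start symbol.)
Relevant sets:
  FOLLOW(Y') = { $, 'c' }

For Y:
  PREDICT(Y → x L a Y Y') = { 'x' }
  PREDICT(Y → num) = { 'num' }
For Y':
  PREDICT(Y' → c Y) = { 'c' }
  PREDICT(Y' → ε) = { $, 'c' }
L has a single production, so nothing to check there.

Conflict found: Predict set conflict for Y': { 'c' }
The grammar is NOT LL(1).

Answer: No. Predict set conflict for Y': { 'c' }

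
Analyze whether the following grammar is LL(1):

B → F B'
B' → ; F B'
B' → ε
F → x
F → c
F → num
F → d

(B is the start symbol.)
A grammar is LL(1) if for each non-terminal N with multiple productions, the predict sets of those productions are pairwise disjoint, where PREDICT(N → α) = (FIRST(α) \ {ε}) ∪ (FOLLOW(N) if α ⇒* ε).

Relevant sets:
  FOLLOW(B') = { $ }

For B':
  PREDICT(B' → ';' F B') = { ';' }
  PREDICT(B' → ε) = { $ }
For F:
  PREDICT(F → x) = { 'x' }
  PREDICT(F → c) = { 'c' }
  PREDICT(F → num) = { 'num' }
  PREDICT(F → d) = { 'd' }
B has a single production, so nothing to check there.

All predict sets are disjoint. The grammar IS LL(1).

Answer: Yes, the grammar is LL(1).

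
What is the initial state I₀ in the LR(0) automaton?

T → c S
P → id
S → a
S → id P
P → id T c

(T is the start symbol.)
{ [T → . c S], [T' → . T] }

First, augment the grammar with T' → T
I₀ = CLOSURE({ [T' → . T] }):
  [T' → . T] has the dot before T: add [T → . c S]
No further items can be added.

I₀ = { [T → . c S], [T' → . T] }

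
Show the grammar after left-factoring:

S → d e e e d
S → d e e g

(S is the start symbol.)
S → d e e S'
S' → e d
S' → g

Left-factoring transforms A → αβ₁ | αβ₂ into A → αA' and A' → β₁ | β₂
(α is the longest common prefix among the alternatives). Repeat until
no nonterminal has two alternatives with a common prefix.

Round 1: S has alternatives sharing prefix 'd e e'. Introduce S': S → d e e S'
  Add: S' → e d
  Add: S' → g

No remaining common prefixes — done.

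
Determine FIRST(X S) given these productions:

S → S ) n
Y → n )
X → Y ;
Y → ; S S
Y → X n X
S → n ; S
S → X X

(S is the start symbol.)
{ ';', 'n' }

FIRST sets of the non-terminals involved (from the grammar, by fixed-point iteration):
  FIRST(X) = { ';', 'n' }

To compute FIRST(X S), process the symbols left to right:
Symbol X is a non-terminal. Add FIRST(X) \ {ε} = { ';', 'n' }
X is not nullable (ε ∉ FIRST(X)), so stop here.
FIRST(X S) = { ';', 'n' }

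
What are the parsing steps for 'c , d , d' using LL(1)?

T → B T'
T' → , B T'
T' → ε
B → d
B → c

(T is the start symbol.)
Stack is shown with the top on the left.

Stack     Input        Action
-----------------------------
T $       c , d , d $  output T → B T'
B T' $    c , d , d $  output B → c
c T' $    c , d , d $  match 'c'
T' $      , d , d $    output T' → , B T'
, B T' $  , d , d $    match ','
B T' $    d , d $      output B → d
d T' $    d , d $      match 'd'
T' $      , d $        output T' → , B T'
, B T' $  , d $        match ','
B T' $    d $          output B → d
d T' $    d $          match 'd'
T' $      $            output T' → ε
$         $            accept

The string is accepted.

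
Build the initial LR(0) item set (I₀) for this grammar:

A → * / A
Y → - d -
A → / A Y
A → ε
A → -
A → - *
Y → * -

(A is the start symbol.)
First, augment the grammar with A' → A
I₀ = CLOSURE({ [A' → . A] }):
  [A' → . A] has the dot before A: add [A → . * / A], [A → . / A Y], [A → .], [A → . -], [A → . - *]
No further items can be added.

I₀ = { [A → . * / A], [A → . - *], [A → . -], [A → . / A Y], [A → .], [A' → . A] }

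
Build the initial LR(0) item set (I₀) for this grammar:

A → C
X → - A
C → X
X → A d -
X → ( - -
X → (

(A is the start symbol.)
First, augment the grammar with A' → A
I₀ = CLOSURE({ [A' → . A] }):
  [A' → . A] has the dot before A: add [A → . C]
  [A → . C] has the dot before C: add [C → . X]
  [C → . X] has the dot before X: add [X → . - A], [X → . A d -], [X → . ( - -], [X → . (]
No further items can be added.

I₀ = { [A → . C], [A' → . A], [C → . X], [X → . ( - -], [X → . (], [X → . - A], [X → . A d -] }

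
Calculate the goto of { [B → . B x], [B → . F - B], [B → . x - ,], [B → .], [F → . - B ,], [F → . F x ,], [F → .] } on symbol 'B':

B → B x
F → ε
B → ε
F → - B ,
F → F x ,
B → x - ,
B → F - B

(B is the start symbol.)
{ [B → B . x] }

GOTO(I, 'B') = CLOSURE({ [A → αX.β] : [A → α.Xβ] ∈ I, X = 'B' })

Items with dot before 'B', with the dot advanced:
  [B → . B x] → [B → B . x]
Closure adds nothing (no advanced item has the dot before a non-terminal).

GOTO = { [B → B . x] }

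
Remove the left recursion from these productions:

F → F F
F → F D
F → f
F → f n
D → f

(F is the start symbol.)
F is directly left-recursive. The standard transformation for
  A → A α₁ | ... | A α_m | β₁ | ... | β_n
is
  A  → β₁ A' | ... | β_n A'
  A' → α₁ A' | ... | α_m A' | ε

F → f becomes F → f F'
F → f n becomes F → f n F'
F → F F becomes F' → F F'
F → F D becomes F' → D F'
Add F' → ε

Productions for other non-terminals are unchanged:
  D → f

Resulting grammar:
F → f F'
F → f n F'
F' → F F'
F' → D F'
F' → ε
D → f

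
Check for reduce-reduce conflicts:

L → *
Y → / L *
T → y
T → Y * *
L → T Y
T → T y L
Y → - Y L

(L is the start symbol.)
Augment with L' → L and build the canonical LR(0) collection (I0 = CLOSURE({[L' → . L]}), then GOTO on every symbol after a dot until no new states appear). It has 17 states:
  I0: { [L → . *], [L → . T Y], [L' → . L], [T → . T y L], [T → . Y * *], [T → . y], [Y → . - Y L], [Y → . / L *] }  — shift
  I1: { [L → * .] }  — reduce
  I2: { [Y → - . Y L], [Y → . - Y L], [Y → . / L *] }  — shift
  I3: { [L → . *], [L → . T Y], [T → . T y L], [T → . Y * *], [T → . y], [Y → . - Y L], [Y → . / L *], [Y → / . L *] }  — shift
  I4: { [L' → L .] }  — accept
  I5: { [L → T . Y], [T → T . y L], [Y → . - Y L], [Y → . / L *] }  — shift
  I6: { [T → Y . * *] }  — shift
  I7: { [T → y .] }  — reduce
  I8: { [T → Y * . *] }  — shift
  I9: { [T → Y * * .] }  — reduce
  I10: { [L → T Y .] }  — reduce
  I11: { [L → . *], [L → . T Y], [T → . T y L], [T → . Y * *], [T → . y], [T → T y . L], [Y → . - Y L], [Y → . / L *] }  — shift
  I12: { [T → T y L .] }  — reduce
  I13: { [Y → / L . *] }  — shift
  I14: { [Y → / L * .] }  — reduce
  I15: { [L → . *], [L → . T Y], [T → . T y L], [T → . Y * *], [T → . y], [Y → - Y . L], [Y → . - Y L], [Y → . / L *] }  — shift
  I16: { [Y → - Y L .] }  — reduce

No state contains more than one complete item.

Answer: No reduce-reduce conflicts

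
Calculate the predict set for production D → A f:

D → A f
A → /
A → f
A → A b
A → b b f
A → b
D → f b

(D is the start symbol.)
PREDICT(D → A f) = (FIRST(RHS) \ {ε}) ∪ (FOLLOW(D) if ε ∈ FIRST(RHS), i.e. RHS ⇒* ε)
FIRST(A) = { '/', 'b', 'f' }
FIRST(A f) = { '/', 'b', 'f' }
ε ∉ FIRST(A f), so FOLLOW(D) is not added.
PREDICT(D → A f) = { '/', 'b', 'f' }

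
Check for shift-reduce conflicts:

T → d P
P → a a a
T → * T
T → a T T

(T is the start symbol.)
A shift-reduce conflict occurs when an LR(0) state has both:
  - a complete (reduce) item [A → α .] (dot at the end), and
  - a shift item [B → β . c γ] (dot before a terminal).

Augment with T' → T and build the canonical LR(0) collection (I0 = CLOSURE({[T' → . T]}), then GOTO on every symbol after a dot until no new states appear). It has 12 states:
  I0: { [T → . * T], [T → . a T T], [T → . d P], [T' → . T] }  — shift
  I1: { [T → * . T], [T → . * T], [T → . a T T], [T → . d P] }  — shift
  I2: { [T' → T .] }  — accept
  I3: { [T → . * T], [T → . a T T], [T → . d P], [T → a . T T] }  — shift
  I4: { [P → . a a a], [T → d . P] }  — shift
  I5: { [T → d P .] }  — reduce
  I6: { [P → a . a a] }  — shift
  I7: { [P → a a . a] }  — shift
  I8: { [P → a a a .] }  — reduce
  I9: { [T → . * T], [T → . a T T], [T → . d P], [T → a T . T] }  — shift
  I10: { [T → a T T .] }  — reduce
  I11: { [T → * T .] }  — reduce

No state contains both a complete item and a shift item.

Answer: No shift-reduce conflicts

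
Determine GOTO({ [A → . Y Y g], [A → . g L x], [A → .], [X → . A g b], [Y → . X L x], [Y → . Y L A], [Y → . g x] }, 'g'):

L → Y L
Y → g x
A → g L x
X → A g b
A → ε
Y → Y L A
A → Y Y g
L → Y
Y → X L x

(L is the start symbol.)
GOTO(I, 'g') = CLOSURE({ [A → αX.β] : [A → α.Xβ] ∈ I, X = 'g' })

Items with dot before 'g', with the dot advanced:
  [A → . g L x] → [A → g . L x]
  [Y → . g x] → [Y → g . x]
Closure of the advanced items:
  [A → g . L x] has the dot before L: add [L → . Y L], [L → . Y]
  [L → . Y L] has the dot before Y: add [Y → . g x], [Y → . Y L A], [Y → . X L x]
  [Y → . X L x] has the dot before X: add [X → . A g b]
  [X → . A g b] has the dot before A: add [A → . g L x], [A → .], [A → . Y Y g]

GOTO = { [A → . Y Y g], [A → . g L x], [A → .], [A → g . L x], [L → . Y L], [L → . Y], [X → . A g b], [Y → . X L x], [Y → . Y L A], [Y → . g x], [Y → g . x] }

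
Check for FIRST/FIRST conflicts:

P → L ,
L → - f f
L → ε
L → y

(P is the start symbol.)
No FIRST/FIRST conflicts.

A FIRST/FIRST conflict occurs when two productions N → α and N → β for the same non-terminal have FIRST(α) ∩ FIRST(β) ≠ ∅ (with ε ∈ FIRST of a nullable right-hand side, so two nullable alternatives also conflict).

Productions for L:
  L → - f f: FIRST = { '-' }
  L → ε: FIRST = { ε }
  L → y: FIRST = { 'y' }
P has only one production, so no FIRST/FIRST conflict is possible there.

All alternatives of each non-terminal have pairwise disjoint FIRST sets.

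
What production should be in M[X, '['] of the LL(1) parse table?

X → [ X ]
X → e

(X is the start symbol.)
X → [ X ]

To find M[X, '['], we find productions for X where '[' is in the predict set (PREDICT(N → α) = (FIRST(α) \ {ε}) ∪ (FOLLOW(N) if α ⇒* ε)).

X → [ X ]: PREDICT = { '[' }
  '[' is in predict set, so this production goes in M[X, '[']
X → e: PREDICT = { 'e' }

M[X, '['] = X → [ X ]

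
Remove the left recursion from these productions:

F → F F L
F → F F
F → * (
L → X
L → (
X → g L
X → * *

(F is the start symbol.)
F → * ( F'
F' → F L F'
F' → F F'
F' → ε
L → X
L → (
X → g L
X → * *

F is directly left-recursive. The standard transformation for
  A → A α₁ | ... | A α_m | β₁ | ... | β_n
is
  A  → β₁ A' | ... | β_n A'
  A' → α₁ A' | ... | α_m A' | ε

F → * ( becomes F → * ( F'
F → F F L becomes F' → F L F'
F → F F becomes F' → F F'
Add F' → ε

Productions for other non-terminals are unchanged:
  L → X
  L → (
  X → g L
  X → * *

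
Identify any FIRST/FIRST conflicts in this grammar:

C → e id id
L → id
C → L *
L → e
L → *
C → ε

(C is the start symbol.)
Yes. C → e id id / C → L '*' on { 'e' }

A FIRST/FIRST conflict occurs when two productions N → α and N → β for the same non-terminal have FIRST(α) ∩ FIRST(β) ≠ ∅ (with ε ∈ FIRST of a nullable right-hand side, so two nullable alternatives also conflict).

FIRST sets of the non-terminals at (or reachable through a nullable prefix from) the front of some alternative:
  FIRST(L) = { '*', 'e', 'id' }

Productions for C:
  C → e id id: FIRST = { 'e' }
  C → L *: FIRST = { '*', 'e', 'id' }
  C → ε: FIRST = { ε }
Productions for L:
  L → id: FIRST = { 'id' }
  L → e: FIRST = { 'e' }
  L → *: FIRST = { '*' }

Conflict for C: C → e id id and C → L *
  Overlap: { 'e' }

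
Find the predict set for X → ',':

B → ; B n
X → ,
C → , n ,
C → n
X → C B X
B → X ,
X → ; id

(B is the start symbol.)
PREDICT(X → ',') = (FIRST(RHS) \ {ε}) ∪ (FOLLOW(X) if ε ∈ FIRST(RHS), i.e. RHS ⇒* ε)
FIRST(',') = { ',' }
ε ∉ FIRST(','), so FOLLOW(X) is not added.
PREDICT(X → ',') = { ',' }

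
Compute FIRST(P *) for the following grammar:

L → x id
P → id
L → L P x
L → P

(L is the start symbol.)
{ 'id' }

FIRST sets of the non-terminals involved (from the grammar, by fixed-point iteration):
  FIRST(P) = { 'id' }

To compute FIRST(P *), process the symbols left to right:
Symbol P is a non-terminal. Add FIRST(P) \ {ε} = { 'id' }
P is not nullable (ε ∉ FIRST(P)), so stop here.
FIRST(P *) = { 'id' }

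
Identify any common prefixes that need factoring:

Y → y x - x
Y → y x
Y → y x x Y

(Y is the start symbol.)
Left-factoring is needed when two productions for the same non-terminal
share a common prefix on the right-hand side.

Productions for Y:
  Y → y x - x
  Y → y x
  Y → y x x Y

Found common prefix 'y x' in productions for Y

Answer: Yes, Y has productions with common prefix 'y x'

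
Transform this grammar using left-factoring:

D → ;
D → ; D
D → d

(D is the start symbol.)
D → ; D'
D' → ε
D' → D
D → d

Left-factoring transforms A → αβ₁ | αβ₂ into A → αA' and A' → β₁ | β₂
(α is the longest common prefix among the alternatives). Repeat until
no nonterminal has two alternatives with a common prefix.

Round 1: D has alternatives sharing prefix ';'. Introduce D': D → ; D'
  Add: D' → ε
  Add: D' → D

No remaining common prefixes — done.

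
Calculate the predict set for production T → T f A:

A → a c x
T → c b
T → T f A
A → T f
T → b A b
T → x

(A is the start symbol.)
PREDICT(T → T f A) = (FIRST(RHS) \ {ε}) ∪ (FOLLOW(T) if ε ∈ FIRST(RHS), i.e. RHS ⇒* ε)
FIRST(T) = { 'b', 'c', 'x' }
FIRST(T f A) = { 'b', 'c', 'x' }
ε ∉ FIRST(T f A), so FOLLOW(T) is not added.
PREDICT(T → T f A) = { 'b', 'c', 'x' }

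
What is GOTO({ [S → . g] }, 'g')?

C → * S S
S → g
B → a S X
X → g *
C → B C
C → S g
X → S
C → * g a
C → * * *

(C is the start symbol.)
{ [S → g .] }

GOTO(I, 'g') = CLOSURE({ [A → αX.β] : [A → α.Xβ] ∈ I, X = 'g' })

Items with dot before 'g', with the dot advanced:
  [S → . g] → [S → g .]
Closure adds nothing (no advanced item has the dot before a non-terminal).

GOTO = { [S → g .] }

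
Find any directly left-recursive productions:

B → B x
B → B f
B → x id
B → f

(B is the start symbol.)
Direct left recursion occurs when N → N α for some non-terminal N (the right-hand side begins with the left-hand side itself).

B → B x: LEFT RECURSIVE (starts with B)
B → B f: LEFT RECURSIVE (starts with B)
B → x id: starts with x
B → f: starts with f

The grammar has direct left recursion on: B.

Answer: Yes, B is left-recursive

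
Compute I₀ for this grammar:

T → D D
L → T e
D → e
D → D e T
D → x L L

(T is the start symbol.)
{ [D → . D e T], [D → . e], [D → . x L L], [T → . D D], [T' → . T] }

First, augment the grammar with T' → T
I₀ = CLOSURE({ [T' → . T] }):
  [T' → . T] has the dot before T: add [T → . D D]
  [T → . D D] has the dot before D: add [D → . e], [D → . D e T], [D → . x L L]
No further items can be added.

I₀ = { [D → . D e T], [D → . e], [D → . x L L], [T → . D D], [T' → . T] }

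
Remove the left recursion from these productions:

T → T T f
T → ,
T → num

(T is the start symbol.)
T is directly left-recursive. The standard transformation for
  A → A α₁ | ... | A α_m | β₁ | ... | β_n
is
  A  → β₁ A' | ... | β_n A'
  A' → α₁ A' | ... | α_m A' | ε

T → , becomes T → , T'
T → num becomes T → num T'
T → T T f becomes T' → T f T'
Add T' → ε

Resulting grammar:
T → , T'
T → num T'
T' → T f T'
T' → ε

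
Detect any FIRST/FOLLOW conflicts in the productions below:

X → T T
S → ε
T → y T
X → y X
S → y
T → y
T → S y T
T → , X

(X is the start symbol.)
Nullable non-terminals: S.

S: nullable alternative(s) S → ε; FOLLOW(S) = { 'y' }
  S → ε: FIRST \ {ε} = { } — this is the only nullable alternative, skip
  S → y: FIRST \ {ε} = { 'y' } — overlaps FOLLOW(S) on { 'y' }: CONFLICT

T, X have no nullable alternative, so no FIRST/FOLLOW check is needed there.

So the grammar has 1 FIRST/FOLLOW conflict (marked CONFLICT above).

Answer: Yes. S → y with FOLLOW(S) on { 'y' }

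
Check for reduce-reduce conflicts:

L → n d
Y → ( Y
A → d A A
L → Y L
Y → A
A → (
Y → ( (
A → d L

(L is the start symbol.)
Yes — I13: [A → ( .] vs [Y → ( ( .]

Augment with L' → L and build the canonical LR(0) collection (I0 = CLOSURE({[L' → . L]}), then GOTO on every symbol after a dot until no new states appear). It has 15 states:
  I0: { [A → . (], [A → . d A A], [A → . d L], [L → . Y L], [L → . n d], [L' → . L], [Y → . ( (], [Y → . ( Y], [Y → . A] }  — shift
  I1: { [A → ( .], [A → . (], [A → . d A A], [A → . d L], [Y → ( . (], [Y → ( . Y], [Y → . ( (], [Y → . ( Y], [Y → . A] }  — shift, reduce
  I2: { [Y → A .] }  — reduce
  I3: { [L' → L .] }  — accept
  I4: { [A → . (], [A → . d A A], [A → . d L], [L → . Y L], [L → . n d], [L → Y . L], [Y → . ( (], [Y → . ( Y], [Y → . A] }  — shift
  I5: { [A → . (], [A → . d A A], [A → . d L], [A → d . A A], [A → d . L], [L → . Y L], [L → . n d], [Y → . ( (], [Y → . ( Y], [Y → . A] }  — shift
  I6: { [L → n . d] }  — shift
  I7: { [L → n d .] }  — reduce
  I8: { [A → . (], [A → . d A A], [A → . d L], [A → d A . A], [Y → A .] }  — shift, reduce
  I9: { [A → d L .] }  — reduce
  I10: { [A → ( .] }  — reduce
  I11: { [A → d A A .] }  — reduce
  I12: { [L → Y L .] }  — reduce
  I13: { [A → ( .], [A → . (], [A → . d A A], [A → . d L], [Y → ( ( .], [Y → ( . (], [Y → ( . Y], [Y → . ( (], [Y → . ( Y], [Y → . A] }  — shift, 2 reduces
  I14: { [Y → ( Y .] }  — reduce

I13 contains complete items [A → ( .], [Y → ( ( .] — reduce-reduce conflict.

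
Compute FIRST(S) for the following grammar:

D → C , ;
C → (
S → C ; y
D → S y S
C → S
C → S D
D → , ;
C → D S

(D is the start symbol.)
To compute FIRST(S), examine every production with S on the left-hand side, reading each right-hand side left to right until a non-nullable symbol is reached.

FIRST sets of the other non-terminals involved (by the same procedure, iterated to a fixed point):
  FIRST(C) = { '(', ',' }

From S → C ; y:
  - C is a non-terminal: add FIRST(C) \ {ε} = { '(', ',' }
    C is not nullable, so stop

Collecting: FIRST(S) = { '(', ',' }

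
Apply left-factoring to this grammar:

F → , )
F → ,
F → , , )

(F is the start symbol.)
F → , F'
F' → )
F' → ε
F' → , )

Left-factoring transforms A → αβ₁ | αβ₂ into A → αA' and A' → β₁ | β₂
(α is the longest common prefix among the alternatives). Repeat until
no nonterminal has two alternatives with a common prefix.

Round 1: F has alternatives sharing prefix ','. Introduce F': F → , F'
  Add: F' → )
  Add: F' → ε
  Add: F' → , )

No remaining common prefixes — done.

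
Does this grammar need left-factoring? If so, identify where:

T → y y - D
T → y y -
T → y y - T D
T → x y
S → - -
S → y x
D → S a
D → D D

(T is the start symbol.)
Yes, T has productions with common prefix 'y y -'

Left-factoring is needed when two productions for the same non-terminal
share a common prefix on the right-hand side.

Productions for T:
  T → y y - D
  T → y y -
  T → y y - T D
  T → x y
Productions for S:
  S → - -
  S → y x
Productions for D:
  D → S a
  D → D D

Found common prefix 'y y -' in productions for T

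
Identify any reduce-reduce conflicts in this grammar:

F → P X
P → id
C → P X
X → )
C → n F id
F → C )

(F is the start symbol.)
Yes — I9: [C → P X .] vs [F → P X .]

A reduce-reduce conflict occurs when an LR(0) state has two complete items [A → α .] and [B → β .] — both call for a reduction, and with no lookahead the parser cannot choose between them.

Augment with F' → F and build the canonical LR(0) collection (I0 = CLOSURE({[F' → . F]}), then GOTO on every symbol after a dot until no new states appear). It has 11 states:
  I0: { [C → . P X], [C → . n F id], [F → . C )], [F → . P X], [F' → . F], [P → . id] }  — shift
  I1: { [F → C . )] }  — shift
  I2: { [F' → F .] }  — accept
  I3: { [C → P . X], [F → P . X], [X → . )] }  — shift
  I4: { [P → id .] }  — reduce
  I5: { [C → . P X], [C → . n F id], [C → n . F id], [F → . C )], [F → . P X], [P → . id] }  — shift
  I6: { [C → n F . id] }  — shift
  I7: { [C → n F id .] }  — reduce
  I8: { [X → ) .] }  — reduce
  I9: { [C → P X .], [F → P X .] }  — 2 reduces
  I10: { [F → C ) .] }  — reduce

I9 contains complete items [C → P X .], [F → P X .] — reduce-reduce conflict.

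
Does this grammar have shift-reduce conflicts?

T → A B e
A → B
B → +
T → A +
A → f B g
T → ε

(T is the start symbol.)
A shift-reduce conflict occurs when an LR(0) state has both:
  - a complete (reduce) item [A → α .] (dot at the end), and
  - a shift item [B → β . c γ] (dot before a terminal).

Augment with T' → T and build the canonical LR(0) collection (I0 = CLOSURE({[T' → . T]}), then GOTO on every symbol after a dot until no new states appear). It has 11 states:
  I0: { [A → . B], [A → . f B g], [B → . +], [T → . A +], [T → . A B e], [T → .], [T' → . T] }  — shift, reduce
  I1: { [B → + .] }  — reduce
  I2: { [B → . +], [T → A . +], [T → A . B e] }  — shift
  I3: { [A → B .] }  — reduce
  I4: { [T' → T .] }  — accept
  I5: { [A → f . B g], [B → . +] }  — shift
  I6: { [A → f B . g] }  — shift
  I7: { [A → f B g .] }  — reduce
  I8: { [B → + .], [T → A + .] }  — 2 reduces
  I9: { [T → A B . e] }  — shift
  I10: { [T → A B e .] }  — reduce

I0 contains reduce item [T → .] and shift items [A → . f B g], [B → . +] — shift-reduce conflict.

Answer: Yes — I0: [T → .] vs [A → . f B g]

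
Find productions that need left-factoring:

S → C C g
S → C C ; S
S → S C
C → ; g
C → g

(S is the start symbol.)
Left-factoring is needed when two productions for the same non-terminal
share a common prefix on the right-hand side.

Productions for S:
  S → C C g
  S → C C ; S
  S → S C
Productions for C:
  C → ; g
  C → g

Found common prefix 'C C' in productions for S

Answer: Yes, S has productions with common prefix 'C C'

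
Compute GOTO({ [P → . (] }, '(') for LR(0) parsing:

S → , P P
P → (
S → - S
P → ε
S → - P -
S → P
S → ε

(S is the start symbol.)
GOTO(I, '(') = CLOSURE({ [A → αX.β] : [A → α.Xβ] ∈ I, X = '(' })

Items with dot before '(', with the dot advanced:
  [P → . (] → [P → ( .]
Closure adds nothing (no advanced item has the dot before a non-terminal).

GOTO = { [P → ( .] }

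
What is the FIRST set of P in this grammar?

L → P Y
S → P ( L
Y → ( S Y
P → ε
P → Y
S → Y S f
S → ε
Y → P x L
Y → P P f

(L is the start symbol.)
FIRST sets of the other non-terminals involved (by the same procedure, iterated to a fixed point):
  FIRST(Y) = { '(', 'f', 'x' }

From P → ε:
  - ε-production, so ε ∈ FIRST(P)
From P → Y:
  - Y is a non-terminal: add FIRST(Y) \ {ε} = { '(', 'f', 'x' }
    Y is not nullable, so stop

Collecting: FIRST(P) = { '(', 'f', 'x', ε }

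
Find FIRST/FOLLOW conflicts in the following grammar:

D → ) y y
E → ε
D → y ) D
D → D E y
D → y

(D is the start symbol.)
No FIRST/FOLLOW conflicts.

Nullable non-terminals: E.
E has a nullable alternative but only one production, so nothing to check.

D has no nullable alternative, so no FIRST/FOLLOW check is needed there.

No FIRST/FOLLOW conflicts found.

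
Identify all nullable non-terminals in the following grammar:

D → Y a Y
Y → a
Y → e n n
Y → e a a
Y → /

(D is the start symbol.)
A non-terminal is nullable if it can derive ε (the empty string): either it has an ε-production, or it has a production whose right-hand side consists entirely of nullable non-terminals.

There are no ε-productions, so no non-terminal can derive ε.
No non-terminals are nullable.

Answer: None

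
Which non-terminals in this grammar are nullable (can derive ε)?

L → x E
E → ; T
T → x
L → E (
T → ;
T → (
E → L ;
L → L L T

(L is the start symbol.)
There are no ε-productions, so no non-terminal can derive ε.
No non-terminals are nullable.

Answer: None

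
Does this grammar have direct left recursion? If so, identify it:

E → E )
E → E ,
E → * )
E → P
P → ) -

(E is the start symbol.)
Direct left recursion occurs when N → N α for some non-terminal N (the right-hand side begins with the left-hand side itself).

E → E ): LEFT RECURSIVE (starts with E)
E → E ,: LEFT RECURSIVE (starts with E)
E → * ): starts with '*'
E → P: starts with P
P → ) -: starts with ')'

The grammar has direct left recursion on: E.

Answer: Yes, E is left-recursive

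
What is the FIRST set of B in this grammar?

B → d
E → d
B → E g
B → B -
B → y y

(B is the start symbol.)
{ 'd', 'y' }

To compute FIRST(B), examine every production with B on the left-hand side, reading each right-hand side left to right until a non-nullable symbol is reached.

FIRST sets of the other non-terminals involved (by the same procedure, iterated to a fixed point):
  FIRST(E) = { 'd' }

From B → d:
  - d is a terminal: add 'd' and stop
From B → E g:
  - E is a non-terminal: add FIRST(E) \ {ε} = { 'd' }
    E is not nullable, so stop
From B → B -:
  - B is the symbol being defined: contributes nothing new
    B is not nullable, so stop
From B → y y:
  - y is a terminal: add 'y' and stop

Collecting: FIRST(B) = { 'd', 'y' }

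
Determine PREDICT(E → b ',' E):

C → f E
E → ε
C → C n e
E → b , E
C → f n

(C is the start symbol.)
PREDICT(E → b ',' E) = (FIRST(RHS) \ {ε}) ∪ (FOLLOW(E) if ε ∈ FIRST(RHS), i.e. RHS ⇒* ε)
FIRST(b ',' E) = { 'b' }
ε ∉ FIRST(b ',' E), so FOLLOW(E) is not added.
PREDICT(E → b ',' E) = { 'b' }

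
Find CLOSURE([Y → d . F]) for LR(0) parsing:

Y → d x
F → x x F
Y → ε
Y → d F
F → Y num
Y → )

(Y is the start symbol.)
{ [F → . Y num], [F → . x x F], [Y → . )], [Y → . d F], [Y → . d x], [Y → .], [Y → d . F] }

To compute CLOSURE, for each item [A → α.Bβ] where B is a non-terminal, add [B → .γ] for all productions B → γ; repeat for the newly added items until nothing changes.

Start with: [Y → d . F]
  [Y → d . F] has the dot before F: add [F → . x x F], [F → . Y num]
  [F → . Y num] has the dot before Y: add [Y → . d x], [Y → .], [Y → . d F], [Y → . )]
No further items can be added.

CLOSURE = { [F → . Y num], [F → . x x F], [Y → . )], [Y → . d F], [Y → . d x], [Y → .], [Y → d . F] }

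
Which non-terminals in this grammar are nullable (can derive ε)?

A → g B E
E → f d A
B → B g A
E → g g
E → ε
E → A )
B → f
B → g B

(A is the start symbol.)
{ 'E' }

ε-productions: E → ε
So E is immediately nullable.
No further non-terminal can be added: every production for the remaining non-terminals contains a terminal or a non-nullable non-terminal.
Nullable = { 'E' }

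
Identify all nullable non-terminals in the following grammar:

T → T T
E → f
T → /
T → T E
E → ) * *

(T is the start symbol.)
None

A non-terminal is nullable if it can derive ε (the empty string): either it has an ε-production, or it has a production whose right-hand side consists entirely of nullable non-terminals.

There are no ε-productions, so no non-terminal can derive ε.
No non-terminals are nullable.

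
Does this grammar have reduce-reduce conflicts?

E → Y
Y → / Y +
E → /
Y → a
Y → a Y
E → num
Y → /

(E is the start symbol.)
A reduce-reduce conflict occurs when an LR(0) state has two complete items [A → α .] and [B → β .] — both call for a reduction, and with no lookahead the parser cannot choose between them.

Augment with E' → E and build the canonical LR(0) collection (I0 = CLOSURE({[E' → . E]}), then GOTO on every symbol after a dot until no new states appear). It has 10 states:
  I0: { [E → . /], [E → . Y], [E → . num], [E' → . E], [Y → . / Y +], [Y → . /], [Y → . a Y], [Y → . a] }  — shift
  I1: { [E → / .], [Y → . / Y +], [Y → . /], [Y → . a Y], [Y → . a], [Y → / . Y +], [Y → / .] }  — shift, 2 reduces
  I2: { [E' → E .] }  — accept
  I3: { [E → Y .] }  — reduce
  I4: { [Y → . / Y +], [Y → . /], [Y → . a Y], [Y → . a], [Y → a . Y], [Y → a .] }  — shift, reduce
  I5: { [E → num .] }  — reduce
  I6: { [Y → . / Y +], [Y → . /], [Y → . a Y], [Y → . a], [Y → / . Y +], [Y → / .] }  — shift, reduce
  I7: { [Y → a Y .] }  — reduce
  I8: { [Y → / Y . +] }  — shift
  I9: { [Y → / Y + .] }  — reduce

I1 contains complete items [E → / .], [Y → / .] — reduce-reduce conflict.

Answer: Yes — I1: [E → / .] vs [Y → / .]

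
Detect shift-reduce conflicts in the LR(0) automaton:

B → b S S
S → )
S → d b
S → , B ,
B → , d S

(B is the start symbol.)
No shift-reduce conflicts

Augment with B' → B and build the canonical LR(0) collection (I0 = CLOSURE({[B' → . B]}), then GOTO on every symbol after a dot until no new states appear). It has 14 states:
  I0: { [B → . , d S], [B → . b S S], [B' → . B] }  — shift
  I1: { [B → , . d S] }  — shift
  I2: { [B' → B .] }  — accept
  I3: { [B → b . S S], [S → . )], [S → . , B ,], [S → . d b] }  — shift
  I4: { [S → ) .] }  — reduce
  I5: { [B → . , d S], [B → . b S S], [S → , . B ,] }  — shift
  I6: { [B → b S . S], [S → . )], [S → . , B ,], [S → . d b] }  — shift
  I7: { [S → d . b] }  — shift
  I8: { [S → d b .] }  — reduce
  I9: { [B → b S S .] }  — reduce
  I10: { [S → , B . ,] }  — shift
  I11: { [S → , B , .] }  — reduce
  I12: { [B → , d . S], [S → . )], [S → . , B ,], [S → . d b] }  — shift
  I13: { [B → , d S .] }  — reduce

No state contains both a complete item and a shift item.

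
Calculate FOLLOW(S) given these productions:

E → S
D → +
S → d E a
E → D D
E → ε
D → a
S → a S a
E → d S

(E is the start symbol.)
In E → S: S is at the end, add FOLLOW(E)
In S → a S a: S is followed by a, add FIRST(a) \ {ε} = { 'a' }
In E → d S: S is at the end, add FOLLOW(E)

The FOLLOW sets referred to above (computed the same way, to a fixed point):
  FOLLOW(E) = { $, 'a' }

Taking the union: FOLLOW(S) = { $, 'a' }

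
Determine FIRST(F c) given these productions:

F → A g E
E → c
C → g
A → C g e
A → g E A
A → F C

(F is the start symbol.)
{ 'g' }

FIRST sets of the non-terminals involved (from the grammar, by fixed-point iteration):
  FIRST(F) = { 'g' }

To compute FIRST(F c), process the symbols left to right:
Symbol F is a non-terminal. Add FIRST(F) \ {ε} = { 'g' }
F is not nullable (ε ∉ FIRST(F)), so stop here.
FIRST(F c) = { 'g' }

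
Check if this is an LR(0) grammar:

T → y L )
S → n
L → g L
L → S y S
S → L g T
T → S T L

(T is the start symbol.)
Augment with T' → T and build the canonical LR(0) collection (I0 = CLOSURE({[T' → . T]}), then GOTO on every symbol after a dot until no new states appear). It has 18 states:
  I0: { [L → . S y S], [L → . g L], [S → . L g T], [S → . n], [T → . S T L], [T → . y L )], [T' → . T] }  — shift
  I1: { [S → L . g T] }  — shift
  I2: { [L → . S y S], [L → . g L], [L → S . y S], [S → . L g T], [S → . n], [T → . S T L], [T → . y L )], [T → S . T L] }  — shift
  I3: { [T' → T .] }  — accept
  I4: { [L → . S y S], [L → . g L], [L → g . L], [S → . L g T], [S → . n] }  — shift
  I5: { [S → n .] }  — reduce
  I6: { [L → . S y S], [L → . g L], [S → . L g T], [S → . n], [T → y . L )] }  — shift
  I7: { [S → L . g T], [T → y L . )] }  — shift
  I8: { [L → S . y S] }  — shift
  I9: { [L → . S y S], [L → . g L], [L → S y . S], [S → . L g T], [S → . n] }  — shift
  I10: { [L → S . y S], [L → S y S .] }  — shift, reduce
  I11: { [T → y L ) .] }  — reduce
  I12: { [L → . S y S], [L → . g L], [S → . L g T], [S → . n], [S → L g . T], [T → . S T L], [T → . y L )] }  — shift
  I13: { [S → L g T .] }  — reduce
  I14: { [L → g L .], [S → L . g T] }  — shift, reduce
  I15: { [L → . S y S], [L → . g L], [S → . L g T], [S → . n], [T → S T . L] }  — shift
  I16: { [L → . S y S], [L → . g L], [L → S y . S], [S → . L g T], [S → . n], [T → y . L )] }  — shift
  I17: { [S → L . g T], [T → S T L .] }  — shift, reduce

Conflict in state I10:
  Shift-reduce conflict between [L → S y S .] and [L → S . y S]
So the grammar is NOT LR(0).

Answer: No. Shift-reduce conflict between [L → S y S .] and [L → S . y S]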